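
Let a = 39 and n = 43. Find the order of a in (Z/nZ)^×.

14

By Lagrange's theorem, ord_43(39) divides φ(43) = 43 − 1 = 42 = 2 · 3 · 7.
Divisors of 42: 1, 2, 3, 6, 7, 14, 21, 42.
Test each divisor d:
39^1 ≡ 39 (mod 43)
39^2 ≡ 16 (mod 43)
39^3 ≡ 22 (mod 43)
39^6 ≡ 11 (mod 43)
39^7 ≡ 42 (mod 43)
39^14 ≡ 1 (mod 43) ✓
Hence ord(39) = 14.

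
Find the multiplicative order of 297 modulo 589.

30

The order of 297 must divide φ(589) = φ(19·31) = (19−1)·(31−1) = 18·30 = 540 = 2^2 · 3^3 · 5.
Divisors of 540: 1, 2, 3, 4, 5, 6, 9, 10, 12, 15, 18, 20, 27, 30, 36, 45, 54, 60, 90, 108, 135, 180, 270, 540.
Evaluate successive powers at the divisors of 540:
297^1 ≡ 297 (mod 589)
297^2 ≡ 448 (mod 589)
297^3 ≡ 531 (mod 589)
297^4 ≡ 444 (mod 589)
297^5 ≡ 521 (mod 589)
297^6 ≡ 419 (mod 589)
297^9 ≡ 436 (mod 589)
297^10 ≡ 501 (mod 589)
297^12 ≡ 39 (mod 589)
297^15 ≡ 94 (mod 589)
297^18 ≡ 438 (mod 589)
297^20 ≡ 87 (mod 589)
297^27 ≡ 132 (mod 589)
297^30 ≡ 1 (mod 589) ✓
So ord_589(297) = 30.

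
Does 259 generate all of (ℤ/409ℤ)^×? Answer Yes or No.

No

φ(409) = 409 − 1 = 408 = 2^3 · 3 · 17.
259 is a primitive root mod 409 iff 259^(φ(409)/q) ≢ 1 for every prime q | φ(409), i.e. q ∈ {2, 3, 17}.
259^204 ≡ 1 (mod 409)  [q = 2: ≡ 1 ✗]
259^136 ≡ 1 (mod 409)  [q = 3: ≡ 1 ✗]
259^24 ≡ 345 (mod 409)  [q = 17: ≢ 1 ✓]
259^204 ≡ 1 shows ord(259) | 204, strictly less than φ(409); not a primitive root.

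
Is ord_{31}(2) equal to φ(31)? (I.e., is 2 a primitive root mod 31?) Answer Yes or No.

No

φ(31) = 31 − 1 = 30 = 2 · 3 · 5.
An element g generates (Z/31Z)^× iff g^(30/q) ≢ 1 (mod 31) for each prime q ∈ {2, 3, 5}.
2^15 ≡ 1 (mod 31)  [q = 2: ≡ 1 ✗]
2^10 ≡ 1 (mod 31)  [q = 3: ≡ 1 ✗]
2^6 ≡ 2 (mod 31)  [q = 5: ≢ 1 ✓]
The check at q = 2 fails, so 2 generates a proper subgroup.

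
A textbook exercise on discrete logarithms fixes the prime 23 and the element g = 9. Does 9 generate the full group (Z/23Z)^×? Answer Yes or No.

No

φ(23) = 23 − 1 = 22 = 2 · 11.
9 is a primitive root mod 23 iff 9^(φ(23)/q) ≢ 1 for every prime q | φ(23), i.e. q ∈ {2, 11}.
9^11 ≡ 1 (mod 23)  [q = 2: ≡ 1 ✗]
9^2 ≡ 12 (mod 23)  [q = 11: ≢ 1 ✓]
9^11 ≡ 1 shows ord(9) | 11, strictly less than φ(23); not a primitive root.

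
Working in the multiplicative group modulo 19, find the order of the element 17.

9

By Lagrange's theorem, ord_19(17) divides φ(19) = 19 − 1 = 18 = 2 · 3^2.
Divisors of 18: 1, 2, 3, 6, 9, 18.
Evaluate successive powers at the divisors of 18:
17^1 ≡ 17
17^2 ≡ 4
17^3 ≡ 11
17^6 ≡ 7
17^9 ≡ 1
Hence ord(17) = 9.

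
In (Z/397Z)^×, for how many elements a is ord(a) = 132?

40

φ(397) = 397 − 1 = 396 = 2^2 · 3^2 · 11.
In a cyclic group of order 396, there are φ(d) elements of order d for each divisor d of 396, and zero for non-divisors.
132 = 2^2 · 3 · 11 divides 396, and φ(132) = 40.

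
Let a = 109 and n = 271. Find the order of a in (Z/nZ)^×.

Since 109 ∈ (Z/271Z)^×, its order divides φ(271) = 271 − 1 = 270 = 2 · 3^3 · 5.
Divisors of 270: 1, 2, 3, 5, 6, 9, 10, 15, 18, 27, 30, 45, 54, 90, 135, 270.
Evaluate successive powers at the divisors of 270:
109^1 ≡ 109
109^2 ≡ 228
109^3 ≡ 191
109^5 ≡ 188
109^6 ≡ 167
109^9 ≡ 190
109^10 ≡ 114
109^15 ≡ 23
109^18 ≡ 57
109^27 ≡ 261
109^30 ≡ 258
109^45 ≡ 243
109^54 ≡ 100
109^90 ≡ 242
109^135 ≡ 270
109^270 ≡ 1
So ord_271(109) = 270.

270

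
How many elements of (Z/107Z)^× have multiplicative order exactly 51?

φ(107) = 107 − 1 = 106 = 2 · 53.
In a cyclic group of order 106, there are φ(d) elements of order d for each divisor d of 106, and zero for non-divisors.
Since 51 ∤ 106, the count is 0.

0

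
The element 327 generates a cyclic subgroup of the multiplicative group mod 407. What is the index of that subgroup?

By Lagrange's theorem, ord_407(327) divides φ(407) = φ(11·37) = (11−1)·(37−1) = 10·36 = 360 = 2^3 · 3^2 · 5.
Divisors of 360: 1, 2, 3, 4, 5, 6, 8, 9, 10, 12, 15, 18, 20, 24, 30, 36, 40, 45, 60, 72, 90, 120, 180, 360.
Compute 327^d (mod 407) for the divisors d until we hit 1:
327^1 ≡ 327
327^2 ≡ 295
327^3 ≡ 6
327^4 ≡ 334
327^5 ≡ 142
327^6 ≡ 36
327^8 ≡ 38
327^9 ≡ 216
327^10 ≡ 221
327^12 ≡ 75
327^15 ≡ 43
327^18 ≡ 258
327^20 ≡ 1
The order of 327 is 20, so the subgroup it generates has 20 elements.
Index = |(Z/407Z)^×| / |⟨327⟩| = 360 / 20 = 18.

18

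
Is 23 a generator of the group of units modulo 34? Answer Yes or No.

Yes

φ(34) = φ(2)·φ(17) = 1·16 = 16 = 2^4.
Test 23^(16/q) mod 34 for each prime factor q of 16:
23^8 ≡ 33 (mod 34)  [q = 2: ≢ 1 ✓]
Every test exponent gives a nontrivial residue, hence 23 generates the full group.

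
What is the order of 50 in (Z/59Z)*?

58

By Lagrange's theorem, ord_59(50) divides φ(59) = 59 − 1 = 58 = 2 · 29.
Divisors of 58: 1, 2, 29, 58.
Check 50^d mod 59 for each divisor in increasing order:
50^1 ≡ 50 (mod 59)
50^2 ≡ 22 (mod 59)
50^29 ≡ 58 (mod 59)
50^58 ≡ 1 (mod 59) ✓
The smallest such exponent is 58, so the order of 50 is 58.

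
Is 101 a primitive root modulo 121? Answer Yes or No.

Yes

φ(121) = φ(11^2) = 11·(11−1) = 110 = 2 · 5 · 11.
It suffices to check that the order of 101 is not a proper divisor of 110: compute 101^(110/q) for q ∈ {2, 5, 11}.
101^55 ≡ 120 (mod 121)  [q = 2: ≢ 1 ✓]
101^22 ≡ 81 (mod 121)  [q = 5: ≢ 1 ✓]
101^10 ≡ 67 (mod 121)  [q = 11: ≢ 1 ✓]
None equal 1, so ord_121(101) = 110: 101 is a primitive root.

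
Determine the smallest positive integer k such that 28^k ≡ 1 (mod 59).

29

Since 28 ∈ (Z/59Z)^×, its order divides φ(59) = 59 − 1 = 58 = 2 · 29.
Divisors of 58: 1, 2, 29, 58.
Check 28^d mod 59 for each divisor in increasing order:
28^1 ≡ 28
28^2 ≡ 17
28^29 ≡ 1
So ord_59(28) = 29.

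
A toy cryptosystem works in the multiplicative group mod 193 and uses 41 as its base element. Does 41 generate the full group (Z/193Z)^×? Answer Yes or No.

Yes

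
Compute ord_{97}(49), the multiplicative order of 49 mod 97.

48

The order of 49 must divide φ(97) = 97 − 1 = 96 = 2^5 · 3.
Divisors of 96: 1, 2, 3, 4, 6, 8, 12, 16, 24, 32, 48, 96.
Check 49^d mod 97 for each divisor in increasing order:
49^1 ≡ 49 (mod 97)
49^2 ≡ 73 (mod 97)
49^3 ≡ 85 (mod 97)
49^4 ≡ 91 (mod 97)
49^6 ≡ 47 (mod 97)
49^8 ≡ 36 (mod 97)
49^12 ≡ 75 (mod 97)
49^16 ≡ 35 (mod 97)
49^24 ≡ 96 (mod 97)
49^32 ≡ 61 (mod 97)
49^48 ≡ 1 (mod 97) ✓
Therefore the multiplicative order of 49 modulo 97 is 48.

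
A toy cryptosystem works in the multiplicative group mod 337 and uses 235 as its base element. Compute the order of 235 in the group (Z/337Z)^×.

By Lagrange's theorem, ord_337(235) divides φ(337) = 337 − 1 = 336 = 2^4 · 3 · 7.
Divisors of 336: 1, 2, 3, 4, 6, 7, 8, 12, 14, 16, 21, 24, 28, 42, 48, 56, 84, 112, 168, 336.
Test each divisor d:
235^1 ≡ 235 (mod 337)
235^2 ≡ 294 (mod 337)
235^3 ≡ 5 (mod 337)
235^4 ≡ 164 (mod 337)
235^6 ≡ 25 (mod 337)
235^7 ≡ 146 (mod 337)
235^8 ≡ 273 (mod 337)
235^12 ≡ 288 (mod 337)
235^14 ≡ 85 (mod 337)
235^16 ≡ 52 (mod 337)
235^21 ≡ 278 (mod 337)
235^24 ≡ 42 (mod 337)
235^28 ≡ 148 (mod 337)
235^42 ≡ 111 (mod 337)
235^48 ≡ 79 (mod 337)
235^56 ≡ 336 (mod 337)
235^84 ≡ 189 (mod 337)
235^112 ≡ 1 (mod 337) ✓
Hence ord(235) = 112.

112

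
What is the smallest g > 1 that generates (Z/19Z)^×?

2

φ(19) = 19 − 1 = 18 = 2 · 3^2.
g is a primitive root iff g^(18/q) ≢ 1 (mod 19) for each prime q ∈ {2, 3}.
g = 2: 2^9 ≡ 18; 2^6 ≡ 7 — none is 1, so 2 is a primitive root.
So 2 is the smallest generator of (Z/19Z)^×.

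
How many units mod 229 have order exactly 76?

36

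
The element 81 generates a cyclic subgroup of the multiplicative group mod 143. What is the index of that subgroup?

By Lagrange's theorem, ord_143(81) divides φ(143) = φ(11·13) = (11−1)·(13−1) = 10·12 = 120 = 2^3 · 3 · 5.
Divisors of 120: 1, 2, 3, 4, 5, 6, 8, 10, 12, 15, 20, 24, 30, 40, 60, 120.
Test each divisor d:
81^1 ≡ 81 (mod 143)
81^2 ≡ 126 (mod 143)
81^3 ≡ 53 (mod 143)
81^4 ≡ 3 (mod 143)
81^5 ≡ 100 (mod 143)
81^6 ≡ 92 (mod 143)
81^8 ≡ 9 (mod 143)
81^10 ≡ 133 (mod 143)
81^12 ≡ 27 (mod 143)
81^15 ≡ 1 (mod 143) ✓
So ord_143(81) = 15, hence |⟨81⟩| = 15.
[(Z/143Z)^× : ⟨81⟩] = 120/15 = 8.

8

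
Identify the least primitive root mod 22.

7

φ(22) = φ(2)·φ(11) = 1·10 = 10 = 2 · 5.
g is a primitive root iff g^(10/q) ≢ 1 (mod 22) for each prime q ∈ {2, 5}.
g = 2: gcd(2, 22) = 2 > 1, not a unit — skip.
g = 3: 3^5 ≡ 1 — hits 1, so not a primitive root.
g = 4: gcd(4, 22) = 2 > 1, not a unit — skip.
g = 5: 5^5 ≡ 1 — hits 1, so not a primitive root.
g = 6: gcd(6, 22) = 2 > 1, not a unit — skip.
g = 7: 7^5 ≡ 21; 7^2 ≡ 5 — none is 1, so 7 is a primitive root.
The smallest primitive root modulo 22 is 7.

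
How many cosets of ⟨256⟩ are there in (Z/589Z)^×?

12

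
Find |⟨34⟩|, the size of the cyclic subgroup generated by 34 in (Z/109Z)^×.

18

By Lagrange's theorem, ord_109(34) divides φ(109) = 109 − 1 = 108 = 2^2 · 3^3.
Divisors of 108: 1, 2, 3, 4, 6, 9, 12, 18, 27, 36, 54, 108.
Evaluate successive powers at the divisors of 108:
34^1 ≡ 34 (mod 109)
34^2 ≡ 66 (mod 109)
34^3 ≡ 64 (mod 109)
34^4 ≡ 105 (mod 109)
34^6 ≡ 63 (mod 109)
34^9 ≡ 108 (mod 109)
34^12 ≡ 45 (mod 109)
34^18 ≡ 1 (mod 109) ✓
The smallest such exponent is 18, so the order of 34 is 18.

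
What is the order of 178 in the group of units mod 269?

Since 178 ∈ (Z/269Z)^×, its order divides φ(269) = 269 − 1 = 268 = 2^2 · 67.
Divisors of 268: 1, 2, 4, 67, 134, 268.
Compute 178^d (mod 269) for the divisors d until we hit 1:
178^1 ≡ 178 (mod 269)
178^2 ≡ 211 (mod 269)
178^4 ≡ 136 (mod 269)
178^67 ≡ 82 (mod 269)
178^134 ≡ 268 (mod 269)
178^268 ≡ 1 (mod 269) ✓
The smallest such exponent is 268, so the order of 178 is 268.

268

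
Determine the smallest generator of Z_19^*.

2

φ(19) = 19 − 1 = 18 = 2 · 3^2.
Test candidates g = 2, 3, … against the prime factors q ∈ {2, 3} of φ(19): g is a generator iff g^(18/q) ≢ 1 for every such q.
g = 2: 2^9 ≡ 18; 2^6 ≡ 7 — none is 1, so 2 is a primitive root.
Hence the least primitive root of 19 is 2.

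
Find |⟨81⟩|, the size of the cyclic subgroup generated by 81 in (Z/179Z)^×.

By Lagrange's theorem, ord_179(81) divides φ(179) = 179 − 1 = 178 = 2 · 89.
Divisors of 178: 1, 2, 89, 178.
Evaluate successive powers at the divisors of 178:
81^1 ≡ 81 (mod 179)
81^2 ≡ 117 (mod 179)
81^89 ≡ 1 (mod 179) ✓
Therefore the multiplicative order of 81 modulo 179 is 89.

89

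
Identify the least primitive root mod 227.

φ(227) = 227 − 1 = 226 = 2 · 113.
g is a primitive root iff g^(226/q) ≢ 1 (mod 227) for each prime q ∈ {2, 113}.
g = 2: 2^113 ≡ 226; 2^2 ≡ 4 — none is 1, so 2 is a primitive root.
So 2 is the smallest generator of (Z/227Z)^×.

2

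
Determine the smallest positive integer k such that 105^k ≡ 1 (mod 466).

Since 105 ∈ (Z/466Z)^×, its order divides φ(466) = φ(2)·φ(233) = 1·232 = 232 = 2^3 · 29.
Divisors of 232: 1, 2, 4, 8, 29, 58, 116, 232.
Compute 105^d (mod 466) for the divisors d until we hit 1:
105^1 ≡ 105
105^2 ≡ 307
105^4 ≡ 117
105^8 ≡ 175
105^29 ≡ 465
105^58 ≡ 1
The smallest such exponent is 58, so the order of 105 is 58.

58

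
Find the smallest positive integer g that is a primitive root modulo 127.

3

φ(127) = 127 − 1 = 126 = 2 · 3^2 · 7.
g is a primitive root iff g^(126/q) ≢ 1 (mod 127) for each prime q ∈ {2, 3, 7}.
g = 2: 2^63 ≡ 1 — hits 1, so not a primitive root.
g = 3: 3^63 ≡ 126; 3^42 ≡ 107; 3^18 ≡ 4 — none is 1, so 3 is a primitive root.
Hence the least primitive root of 127 is 3.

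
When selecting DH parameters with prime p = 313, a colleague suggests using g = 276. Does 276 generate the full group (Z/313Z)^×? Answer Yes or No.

φ(313) = 313 − 1 = 312 = 2^3 · 3 · 13.
It suffices to check that the order of 276 is not a proper divisor of 312: compute 276^(312/q) for q ∈ {2, 3, 13}.
276^156 ≡ 312 (mod 313)  [q = 2: ≢ 1 ✓]
276^104 ≡ 214 (mod 313)  [q = 3: ≢ 1 ✓]
276^24 ≡ 27 (mod 313)  [q = 13: ≢ 1 ✓]
None equal 1, so ord_313(276) = 312: 276 is a primitive root.

Yes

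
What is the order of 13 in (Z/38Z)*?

By Lagrange's theorem, ord_38(13) divides φ(38) = φ(2)·φ(19) = 1·18 = 18 = 2 · 3^2.
Divisors of 18: 1, 2, 3, 6, 9, 18.
Test each divisor d:
13^1 ≡ 13 (mod 38)
13^2 ≡ 17 (mod 38)
13^3 ≡ 31 (mod 38)
13^6 ≡ 11 (mod 38)
13^9 ≡ 37 (mod 38)
13^18 ≡ 1 (mod 38) ✓
Therefore the multiplicative order of 13 modulo 38 is 18.

18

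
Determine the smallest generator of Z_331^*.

φ(331) = 331 − 1 = 330 = 2 · 3 · 5 · 11.
g is a primitive root iff g^(330/q) ≢ 1 (mod 331) for each prime q ∈ {2, 3, 5, 11}.
g = 2: 2^165 ≡ 330; 2^110 ≡ 299; 2^66 ≡ 64; 2^30 ≡ 1 — hits 1, so not a primitive root.
g = 3: 3^165 ≡ 330; 3^110 ≡ 299; 3^66 ≡ 64; 3^30 ≡ 270 — none is 1, so 3 is a primitive root.
Hence the least primitive root of 331 is 3.

3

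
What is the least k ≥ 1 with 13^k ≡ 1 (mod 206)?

17

By Lagrange's theorem, ord_206(13) divides φ(206) = φ(2)·φ(103) = 1·102 = 102 = 2 · 3 · 17.
Divisors of 102: 1, 2, 3, 6, 17, 34, 51, 102.
Test each divisor d:
13^1 ≡ 13 (mod 206)
13^2 ≡ 169 (mod 206)
13^3 ≡ 137 (mod 206)
13^6 ≡ 23 (mod 206)
13^17 ≡ 1 (mod 206) ✓
Therefore the multiplicative order of 13 modulo 206 is 17.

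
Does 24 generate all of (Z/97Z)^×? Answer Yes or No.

φ(97) = 97 − 1 = 96 = 2^5 · 3.
An element g generates (Z/97Z)^× iff g^(96/q) ≢ 1 (mod 97) for each prime q ∈ {2, 3}.
24^48 ≡ 1 (mod 97)  [q = 2: ≡ 1 ✗]
24^32 ≡ 35 (mod 97)  [q = 3: ≢ 1 ✓]
The check at q = 2 fails, so 24 generates a proper subgroup.

No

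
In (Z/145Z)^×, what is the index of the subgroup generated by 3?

Since 3 ∈ (Z/145Z)^×, its order divides φ(145) = φ(5·29) = (5−1)·(29−1) = 4·28 = 112 = 2^4 · 7.
Divisors of 112: 1, 2, 4, 7, 8, 14, 16, 28, 56, 112.
Check 3^d mod 145 for each divisor in increasing order:
3^1 ≡ 3
3^2 ≡ 9
3^4 ≡ 81
3^7 ≡ 12
3^8 ≡ 36
3^14 ≡ 144
3^16 ≡ 136
3^28 ≡ 1
So ord_145(3) = 28, hence |⟨3⟩| = 28.
[(Z/145Z)^× : ⟨3⟩] = 112/28 = 4.

4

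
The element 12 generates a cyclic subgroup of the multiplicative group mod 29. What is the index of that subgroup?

7

Since 12 ∈ (Z/29Z)^×, its order divides φ(29) = 29 − 1 = 28 = 2^2 · 7.
Divisors of 28: 1, 2, 4, 7, 14, 28.
Test each divisor d:
12^1 ≡ 12 (mod 29)
12^2 ≡ 28 (mod 29)
12^4 ≡ 1 (mod 29) ✓
The order of 12 is 4, so the subgroup it generates has 4 elements.
Index = |(Z/29Z)^×| / |⟨12⟩| = 28 / 4 = 7.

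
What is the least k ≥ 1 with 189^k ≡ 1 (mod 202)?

By Lagrange's theorem, ord_202(189) divides φ(202) = φ(2)·φ(101) = 1·100 = 100 = 2^2 · 5^2.
Divisors of 100: 1, 2, 4, 5, 10, 20, 25, 50, 100.
Check 189^d mod 202 for each divisor in increasing order:
189^1 ≡ 189
189^2 ≡ 169
189^4 ≡ 79
189^5 ≡ 185
189^10 ≡ 87
189^20 ≡ 95
189^25 ≡ 1
The smallest such exponent is 25, so the order of 189 is 25.

25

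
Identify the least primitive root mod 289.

3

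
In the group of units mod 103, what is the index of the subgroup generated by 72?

Since 72 ∈ (Z/103Z)^×, its order divides φ(103) = 103 − 1 = 102 = 2 · 3 · 17.
Divisors of 102: 1, 2, 3, 6, 17, 34, 51, 102.
Compute 72^d (mod 103) for the divisors d until we hit 1:
72^1 ≡ 72 (mod 103)
72^2 ≡ 34 (mod 103)
72^3 ≡ 79 (mod 103)
72^6 ≡ 61 (mod 103)
72^17 ≡ 1 (mod 103) ✓
Thus |⟨72⟩| = ord(72) = 17.
The index is φ(103) / ord(72) = 102 / 17 = 6.

6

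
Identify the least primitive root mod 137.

3

φ(137) = 137 − 1 = 136 = 2^3 · 17.
Test candidates g = 2, 3, … against the prime factors q ∈ {2, 17} of φ(137): g is a generator iff g^(136/q) ≢ 1 for every such q.
g = 2: 2^68 ≡ 1 — hits 1, so not a primitive root.
g = 3: 3^68 ≡ 136; 3^8 ≡ 122 — none is 1, so 3 is a primitive root.
The smallest primitive root modulo 137 is 3.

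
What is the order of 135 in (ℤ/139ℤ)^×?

138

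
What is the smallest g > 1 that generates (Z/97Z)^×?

φ(97) = 97 − 1 = 96 = 2^5 · 3.
Test candidates g = 2, 3, … against the prime factors q ∈ {2, 3} of φ(97): g is a generator iff g^(96/q) ≢ 1 for every such q.
g = 2: 2^48 ≡ 1 — hits 1, so not a primitive root.
g = 3: 3^48 ≡ 1 — hits 1, so not a primitive root.
g = 4: 4^48 ≡ 1 — hits 1, so not a primitive root.
g = 5: 5^48 ≡ 96; 5^32 ≡ 35 — none is 1, so 5 is a primitive root.
Hence the least primitive root of 97 is 5.

5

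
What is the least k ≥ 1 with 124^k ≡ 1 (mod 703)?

By Lagrange's theorem, ord_703(124) divides φ(703) = φ(19·37) = (19−1)·(37−1) = 18·36 = 648 = 2^3 · 3^4.
Divisors of 648: 1, 2, 3, 4, 6, 8, 9, 12, 18, 24, 27, 36, 54, 72, 81, 108, 162, 216, 324, 648.
Check 124^d mod 703 for each divisor in increasing order:
124^1 ≡ 124 (mod 703)
124^2 ≡ 613 (mod 703)
124^3 ≡ 88 (mod 703)
124^4 ≡ 367 (mod 703)
124^6 ≡ 11 (mod 703)
124^8 ≡ 416 (mod 703)
124^9 ≡ 265 (mod 703)
124^12 ≡ 121 (mod 703)
124^18 ≡ 628 (mod 703)
124^24 ≡ 581 (mod 703)
124^27 ≡ 512 (mod 703)
124^36 ≡ 1 (mod 703) ✓
So ord_703(124) = 36.

36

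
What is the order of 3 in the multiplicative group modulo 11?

5

By Lagrange's theorem, ord_11(3) divides φ(11) = 11 − 1 = 10 = 2 · 5.
Divisors of 10: 1, 2, 5, 10.
Test each divisor d:
3^1 ≡ 3 (mod 11)
3^2 ≡ 9 (mod 11)
3^5 ≡ 1 (mod 11) ✓
So ord_11(3) = 5.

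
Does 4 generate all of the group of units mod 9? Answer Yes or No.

φ(9) = φ(3^2) = 3·(3−1) = 6 = 2 · 3.
Test 4^(6/q) mod 9 for each prime factor q of 6:
4^3 ≡ 1 (mod 9)  [q = 2: ≡ 1 ✗]
4^2 ≡ 7 (mod 9)  [q = 3: ≢ 1 ✓]
4^3 ≡ 1 shows ord(4) | 3, strictly less than φ(9); not a primitive root.

No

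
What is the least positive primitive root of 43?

3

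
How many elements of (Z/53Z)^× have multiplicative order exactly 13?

φ(53) = 53 − 1 = 52 = 2^2 · 13.
Since (Z/53Z)^× is cyclic of order 52, the number of elements of order d is φ(d) when d | 52 and 0 otherwise.
13 | 52, and φ(13) = 13 − 1 = 12.

12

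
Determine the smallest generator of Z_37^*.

2

φ(37) = 37 − 1 = 36 = 2^2 · 3^2.
g is a primitive root iff g^(36/q) ≢ 1 (mod 37) for each prime q ∈ {2, 3}.
g = 2: 2^18 ≡ 36; 2^12 ≡ 26 — none is 1, so 2 is a primitive root.
The smallest primitive root modulo 37 is 2.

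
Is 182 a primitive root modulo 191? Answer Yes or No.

Yes

φ(191) = 191 − 1 = 190 = 2 · 5 · 19.
Test 182^(190/q) mod 191 for each prime factor q of 190:
182^95 ≡ 190 (mod 191)  [q = 2: ≢ 1 ✓]
182^38 ≡ 184 (mod 191)  [q = 5: ≢ 1 ✓]
182^10 ≡ 136 (mod 191)  [q = 19: ≢ 1 ✓]
Every test exponent gives a nontrivial residue, hence 182 generates the full group.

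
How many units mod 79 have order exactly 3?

2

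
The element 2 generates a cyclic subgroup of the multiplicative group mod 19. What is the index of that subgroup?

1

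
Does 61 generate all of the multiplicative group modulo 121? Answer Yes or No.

Yes

φ(121) = φ(11^2) = 11·(11−1) = 110 = 2 · 5 · 11.
61 is a primitive root mod 121 iff 61^(φ(121)/q) ≢ 1 for every prime q | φ(121), i.e. q ∈ {2, 5, 11}.
61^55 ≡ 120 (mod 121)  [q = 2: ≢ 1 ✓]
61^22 ≡ 3 (mod 121)  [q = 5: ≢ 1 ✓]
61^10 ≡ 67 (mod 121)  [q = 11: ≢ 1 ✓]
All checks pass, so 61 has order 110 and is a primitive root modulo 121.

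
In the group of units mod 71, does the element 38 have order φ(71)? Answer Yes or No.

No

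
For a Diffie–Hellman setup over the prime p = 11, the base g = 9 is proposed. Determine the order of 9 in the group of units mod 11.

5

ord(9) | φ(11) = 11 − 1 = 10 = 2 · 5.
Divisors of 10: 1, 2, 5, 10.
Check 9^d mod 11 for each divisor in increasing order:
9^1 ≡ 9
9^2 ≡ 4
9^5 ≡ 1
Hence ord(9) = 5.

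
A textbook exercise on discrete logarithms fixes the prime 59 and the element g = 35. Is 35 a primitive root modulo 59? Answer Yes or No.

φ(59) = 59 − 1 = 58 = 2 · 29.
It suffices to check that the order of 35 is not a proper divisor of 58: compute 35^(58/q) for q ∈ {2, 29}.
35^29 ≡ 1 (mod 59)  [q = 2: ≡ 1 ✗]
35^2 ≡ 45 (mod 59)  [q = 29: ≢ 1 ✓]
35^29 ≡ 1 shows ord(35) | 29, strictly less than φ(59); not a primitive root.

No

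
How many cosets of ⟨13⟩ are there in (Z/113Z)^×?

By Lagrange's theorem, ord_113(13) divides φ(113) = 113 − 1 = 112 = 2^4 · 7.
Divisors of 112: 1, 2, 4, 7, 8, 14, 16, 28, 56, 112.
Test each divisor d:
13^1 ≡ 13 (mod 113)
13^2 ≡ 56 (mod 113)
13^4 ≡ 85 (mod 113)
13^7 ≡ 69 (mod 113)
13^8 ≡ 106 (mod 113)
13^14 ≡ 15 (mod 113)
13^16 ≡ 49 (mod 113)
13^28 ≡ 112 (mod 113)
13^56 ≡ 1 (mod 113) ✓
Thus |⟨13⟩| = ord(13) = 56.
[(Z/113Z)^× : ⟨13⟩] = 112/56 = 2.

2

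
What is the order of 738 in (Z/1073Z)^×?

252

ord(738) | φ(1073) = φ(29·37) = (29−1)·(37−1) = 28·36 = 1008 = 2^4 · 3^2 · 7.
Divisors of 1008: 1, 2, 3, 4, 6, 7, 8, 9, 12, 14, 16, 18, 21, 24, 28, 36, 42, 48, 56, 63, 72, 84, 112, 126, 144, 168, 252, 336, 504, 1008.
Test each divisor d:
738^1 ≡ 738 (mod 1073)
738^2 ≡ 633 (mod 1073)
738^3 ≡ 399 (mod 1073)
738^4 ≡ 460 (mod 1073)
738^6 ≡ 397 (mod 1073)
738^7 ≡ 57 (mod 1073)
738^8 ≡ 219 (mod 1073)
738^9 ≡ 672 (mod 1073)
738^12 ≡ 951 (mod 1073)
738^14 ≡ 30 (mod 1073)
738^16 ≡ 749 (mod 1073)
738^18 ≡ 924 (mod 1073)
738^21 ≡ 637 (mod 1073)
738^24 ≡ 935 (mod 1073)
738^28 ≡ 900 (mod 1073)
738^36 ≡ 741 (mod 1073)
738^42 ≡ 175 (mod 1073)
738^48 ≡ 803 (mod 1073)
738^56 ≡ 958 (mod 1073)
738^63 ≡ 956 (mod 1073)
738^72 ≡ 778 (mod 1073)
738^84 ≡ 581 (mod 1073)
738^112 ≡ 349 (mod 1073)
738^126 ≡ 813 (mod 1073)
738^144 ≡ 112 (mod 1073)
738^168 ≡ 639 (mod 1073)
738^252 ≡ 1 (mod 1073) ✓
Hence ord(738) = 252.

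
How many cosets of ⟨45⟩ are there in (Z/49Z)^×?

1

By Lagrange's theorem, ord_49(45) divides φ(49) = φ(7^2) = 7·(7−1) = 42 = 2 · 3 · 7.
Divisors of 42: 1, 2, 3, 6, 7, 14, 21, 42.
Compute 45^d (mod 49) for the divisors d until we hit 1:
45^1 ≡ 45 (mod 49)
45^2 ≡ 16 (mod 49)
45^3 ≡ 34 (mod 49)
45^6 ≡ 29 (mod 49)
45^7 ≡ 31 (mod 49)
45^14 ≡ 30 (mod 49)
45^21 ≡ 48 (mod 49)
45^42 ≡ 1 (mod 49) ✓
Thus |⟨45⟩| = ord(45) = 42.
Index = |(Z/49Z)^×| / |⟨45⟩| = 42 / 42 = 1.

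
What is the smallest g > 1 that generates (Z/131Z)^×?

φ(131) = 131 − 1 = 130 = 2 · 5 · 13.
Test candidates g = 2, 3, … against the prime factors q ∈ {2, 5, 13} of φ(131): g is a generator iff g^(130/q) ≢ 1 for every such q.
g = 2: 2^65 ≡ 130; 2^26 ≡ 53; 2^10 ≡ 107 — none is 1, so 2 is a primitive root.
So 2 is the smallest generator of (Z/131Z)^×.

2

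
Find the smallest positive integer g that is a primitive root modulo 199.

3

φ(199) = 199 − 1 = 198 = 2 · 3^2 · 11.
Test candidates g = 2, 3, … against the prime factors q ∈ {2, 3, 11} of φ(199): g is a generator iff g^(198/q) ≢ 1 for every such q.
g = 2: 2^99 ≡ 1 — hits 1, so not a primitive root.
g = 3: 3^99 ≡ 198; 3^66 ≡ 106; 3^18 ≡ 125 — none is 1, so 3 is a primitive root.
So 3 is the smallest generator of (Z/199Z)^×.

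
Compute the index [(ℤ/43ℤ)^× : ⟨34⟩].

1

Since 34 ∈ (Z/43Z)^×, its order divides φ(43) = 43 − 1 = 42 = 2 · 3 · 7.
Divisors of 42: 1, 2, 3, 6, 7, 14, 21, 42.
Compute 34^d (mod 43) for the divisors d until we hit 1:
34^1 ≡ 34 (mod 43)
34^2 ≡ 38 (mod 43)
34^3 ≡ 2 (mod 43)
34^6 ≡ 4 (mod 43)
34^7 ≡ 7 (mod 43)
34^14 ≡ 6 (mod 43)
34^21 ≡ 42 (mod 43)
34^42 ≡ 1 (mod 43) ✓
Thus |⟨34⟩| = ord(34) = 42.
Index = |(Z/43Z)^×| / |⟨34⟩| = 42 / 42 = 1.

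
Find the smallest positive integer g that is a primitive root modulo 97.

φ(97) = 97 − 1 = 96 = 2^5 · 3.
Test candidates g = 2, 3, … against the prime factors q ∈ {2, 3} of φ(97): g is a generator iff g^(96/q) ≢ 1 for every such q.
g = 2: 2^48 ≡ 1 — hits 1, so not a primitive root.
g = 3: 3^48 ≡ 1 — hits 1, so not a primitive root.
g = 4: 4^48 ≡ 1 — hits 1, so not a primitive root.
g = 5: 5^48 ≡ 96; 5^32 ≡ 35 — none is 1, so 5 is a primitive root.
So 5 is the smallest generator of (Z/97Z)^×.

5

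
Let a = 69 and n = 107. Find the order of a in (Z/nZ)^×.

53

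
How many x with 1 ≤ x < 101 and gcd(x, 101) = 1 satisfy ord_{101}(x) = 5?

φ(101) = 101 − 1 = 100 = 2^2 · 5^2.
In a cyclic group of order 100, there are φ(d) elements of order d for each divisor d of 100, and zero for non-divisors.
5 | 100, and φ(5) = 5 − 1 = 4.

4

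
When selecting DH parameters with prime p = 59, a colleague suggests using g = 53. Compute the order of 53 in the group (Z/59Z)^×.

The order of 53 must divide φ(59) = 59 − 1 = 58 = 2 · 29.
Divisors of 58: 1, 2, 29, 58.
Check 53^d mod 59 for each divisor in increasing order:
53^1 ≡ 53
53^2 ≡ 36
53^29 ≡ 1
Therefore the multiplicative order of 53 modulo 59 is 29.

29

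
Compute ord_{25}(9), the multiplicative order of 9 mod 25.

10

By Lagrange's theorem, ord_25(9) divides φ(25) = φ(5^2) = 5·(5−1) = 20 = 2^2 · 5.
Divisors of 20: 1, 2, 4, 5, 10, 20.
Compute 9^d (mod 25) for the divisors d until we hit 1:
9^1 ≡ 9
9^2 ≡ 6
9^4 ≡ 11
9^5 ≡ 24
9^10 ≡ 1
Therefore the multiplicative order of 9 modulo 25 is 10.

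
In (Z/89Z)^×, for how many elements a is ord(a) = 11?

10

φ(89) = 89 − 1 = 88 = 2^3 · 11.
Since (Z/89Z)^× is cyclic of order 88, the number of elements of order d is φ(d) when d | 88 and 0 otherwise.
11 | 88, and φ(11) = 11 − 1 = 10.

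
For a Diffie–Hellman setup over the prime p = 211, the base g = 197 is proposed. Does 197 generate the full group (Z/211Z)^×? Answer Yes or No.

No

φ(211) = 211 − 1 = 210 = 2 · 3 · 5 · 7.
197 is a primitive root mod 211 iff 197^(φ(211)/q) ≢ 1 for every prime q | φ(211), i.e. q ∈ {2, 3, 5, 7}.
197^105 ≡ 210 (mod 211)  [q = 2: ≢ 1 ✓]
197^70 ≡ 14 (mod 211)  [q = 3: ≢ 1 ✓]
197^42 ≡ 1 (mod 211)  [q = 5: ≡ 1 ✗]
197^30 ≡ 1 (mod 211)  [q = 7: ≡ 1 ✗]
The check at q = 5 fails, so 197 generates a proper subgroup.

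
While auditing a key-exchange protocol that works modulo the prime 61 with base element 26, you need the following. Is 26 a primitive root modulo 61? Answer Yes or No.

φ(61) = 61 − 1 = 60 = 2^2 · 3 · 5.
Test 26^(60/q) mod 61 for each prime factor q of 60:
26^30 ≡ 60 (mod 61)  [q = 2: ≢ 1 ✓]
26^20 ≡ 13 (mod 61)  [q = 3: ≢ 1 ✓]
26^12 ≡ 9 (mod 61)  [q = 5: ≢ 1 ✓]
None equal 1, so ord_61(26) = 60: 26 is a primitive root.

Yes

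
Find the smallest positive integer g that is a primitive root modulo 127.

3

φ(127) = 127 − 1 = 126 = 2 · 3^2 · 7.
Test candidates g = 2, 3, … against the prime factors q ∈ {2, 3, 7} of φ(127): g is a generator iff g^(126/q) ≢ 1 for every such q.
g = 2: 2^63 ≡ 1 — hits 1, so not a primitive root.
g = 3: 3^63 ≡ 126; 3^42 ≡ 107; 3^18 ≡ 4 — none is 1, so 3 is a primitive root.
Hence the least primitive root of 127 is 3.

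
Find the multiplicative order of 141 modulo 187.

80

Since 141 ∈ (Z/187Z)^×, its order divides φ(187) = φ(11·17) = (11−1)·(17−1) = 10·16 = 160 = 2^5 · 5.
Divisors of 160: 1, 2, 4, 5, 8, 10, 16, 20, 32, 40, 80, 160.
Check 141^d mod 187 for each divisor in increasing order:
141^1 ≡ 141 (mod 187)
141^2 ≡ 59 (mod 187)
141^4 ≡ 115 (mod 187)
141^5 ≡ 133 (mod 187)
141^8 ≡ 135 (mod 187)
141^10 ≡ 111 (mod 187)
141^16 ≡ 86 (mod 187)
141^20 ≡ 166 (mod 187)
141^32 ≡ 103 (mod 187)
141^40 ≡ 67 (mod 187)
141^80 ≡ 1 (mod 187) ✓
Hence ord(141) = 80.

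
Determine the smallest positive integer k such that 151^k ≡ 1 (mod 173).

86

The order of 151 must divide φ(173) = 173 − 1 = 172 = 2^2 · 43.
Divisors of 172: 1, 2, 4, 43, 86, 172.
Test each divisor d:
151^1 ≡ 151
151^2 ≡ 138
151^4 ≡ 14
151^43 ≡ 172
151^86 ≡ 1
The smallest such exponent is 86, so the order of 151 is 86.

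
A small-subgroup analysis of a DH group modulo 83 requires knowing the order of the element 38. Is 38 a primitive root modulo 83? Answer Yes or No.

No

φ(83) = 83 − 1 = 82 = 2 · 41.
An element g generates (Z/83Z)^× iff g^(82/q) ≢ 1 (mod 83) for each prime q ∈ {2, 41}.
38^41 ≡ 1 (mod 83)  [q = 2: ≡ 1 ✗]
38^2 ≡ 33 (mod 83)  [q = 41: ≢ 1 ✓]
The check at q = 2 fails, so 38 generates a proper subgroup.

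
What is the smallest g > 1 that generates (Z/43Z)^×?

3

φ(43) = 43 − 1 = 42 = 2 · 3 · 7.
g is a primitive root iff g^(42/q) ≢ 1 (mod 43) for each prime q ∈ {2, 3, 7}.
g = 2: 2^21 ≡ 42; 2^14 ≡ 1 — hits 1, so not a primitive root.
g = 3: 3^21 ≡ 42; 3^14 ≡ 36; 3^6 ≡ 41 — none is 1, so 3 is a primitive root.
So 3 is the smallest generator of (Z/43Z)^×.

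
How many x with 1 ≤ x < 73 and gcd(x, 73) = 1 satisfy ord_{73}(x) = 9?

6

φ(73) = 73 − 1 = 72 = 2^3 · 3^2.
In a cyclic group of order 72, there are φ(d) elements of order d for each divisor d of 72, and zero for non-divisors.
9 = 3^2 divides 72, and φ(9) = 6.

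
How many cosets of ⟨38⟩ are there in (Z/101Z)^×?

ord(38) | φ(101) = 101 − 1 = 100 = 2^2 · 5^2.
Divisors of 100: 1, 2, 4, 5, 10, 20, 25, 50, 100.
Check 38^d mod 101 for each divisor in increasing order:
38^1 ≡ 38 (mod 101)
38^2 ≡ 30 (mod 101)
38^4 ≡ 92 (mod 101)
38^5 ≡ 62 (mod 101)
38^10 ≡ 6 (mod 101)
38^20 ≡ 36 (mod 101)
38^25 ≡ 10 (mod 101)
38^50 ≡ 100 (mod 101)
38^100 ≡ 1 (mod 101) ✓
The order of 38 is 100, so the subgroup it generates has 100 elements.
Index = |(Z/101Z)^×| / |⟨38⟩| = 100 / 100 = 1.

1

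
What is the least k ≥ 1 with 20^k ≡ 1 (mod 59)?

29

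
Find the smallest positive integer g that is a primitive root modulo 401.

φ(401) = 401 − 1 = 400 = 2^4 · 5^2.
g is a primitive root iff g^(400/q) ≢ 1 (mod 401) for each prime q ∈ {2, 5}.
g = 2: 2^200 ≡ 1 — hits 1, so not a primitive root.
g = 3: 3^200 ≡ 400; 3^80 ≡ 72 — none is 1, so 3 is a primitive root.
So 3 is the smallest generator of (Z/401Z)^×.

3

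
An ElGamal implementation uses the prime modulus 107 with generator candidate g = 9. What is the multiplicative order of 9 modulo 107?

53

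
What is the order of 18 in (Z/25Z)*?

4

Since 18 ∈ (Z/25Z)^×, its order divides φ(25) = φ(5^2) = 5·(5−1) = 20 = 2^2 · 5.
Divisors of 20: 1, 2, 4, 5, 10, 20.
Evaluate successive powers at the divisors of 20:
18^1 ≡ 18 (mod 25)
18^2 ≡ 24 (mod 25)
18^4 ≡ 1 (mod 25) ✓
So ord_25(18) = 4.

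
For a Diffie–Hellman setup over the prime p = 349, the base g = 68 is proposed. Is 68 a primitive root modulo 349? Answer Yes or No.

φ(349) = 349 − 1 = 348 = 2^2 · 3 · 29.
An element g generates (Z/349Z)^× iff g^(348/q) ≢ 1 (mod 349) for each prime q ∈ {2, 3, 29}.
68^174 ≡ 1 (mod 349)  [q = 2: ≡ 1 ✗]
68^116 ≡ 122 (mod 349)  [q = 3: ≢ 1 ✓]
68^12 ≡ 110 (mod 349)  [q = 29: ≢ 1 ✓]
68^174 ≡ 1 shows ord(68) | 174, strictly less than φ(349); not a primitive root.

No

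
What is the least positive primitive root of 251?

φ(251) = 251 − 1 = 250 = 2 · 5^3.
g is a primitive root iff g^(250/q) ≢ 1 (mod 251) for each prime q ∈ {2, 5}.
g = 2: 2^125 ≡ 250; 2^50 ≡ 1 — hits 1, so not a primitive root.
g = 3: 3^125 ≡ 1 — hits 1, so not a primitive root.
g = 4: 4^125 ≡ 1 — hits 1, so not a primitive root.
g = 5: 5^125 ≡ 1 — hits 1, so not a primitive root.
g = 6: 6^125 ≡ 250; 6^50 ≡ 219 — none is 1, so 6 is a primitive root.
Hence the least primitive root of 251 is 6.

6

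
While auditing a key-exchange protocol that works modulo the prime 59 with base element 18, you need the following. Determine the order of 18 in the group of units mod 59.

58

By Lagrange's theorem, ord_59(18) divides φ(59) = 59 − 1 = 58 = 2 · 29.
Divisors of 58: 1, 2, 29, 58.
Check 18^d mod 59 for each divisor in increasing order:
18^1 ≡ 18
18^2 ≡ 29
18^29 ≡ 58
18^58 ≡ 1
Therefore the multiplicative order of 18 modulo 59 is 58.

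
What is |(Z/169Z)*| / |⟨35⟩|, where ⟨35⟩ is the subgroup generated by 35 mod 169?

4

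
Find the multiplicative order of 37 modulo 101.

25

The order of 37 must divide φ(101) = 101 − 1 = 100 = 2^2 · 5^2.
Divisors of 100: 1, 2, 4, 5, 10, 20, 25, 50, 100.
Compute 37^d (mod 101) for the divisors d until we hit 1:
37^1 ≡ 37 (mod 101)
37^2 ≡ 56 (mod 101)
37^4 ≡ 5 (mod 101)
37^5 ≡ 84 (mod 101)
37^10 ≡ 87 (mod 101)
37^20 ≡ 95 (mod 101)
37^25 ≡ 1 (mod 101) ✓
Hence ord(37) = 25.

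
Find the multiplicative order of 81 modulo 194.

Since 81 ∈ (Z/194Z)^×, its order divides φ(194) = φ(2)·φ(97) = 1·96 = 96 = 2^5 · 3.
Divisors of 96: 1, 2, 3, 4, 6, 8, 12, 16, 24, 32, 48, 96.
Evaluate successive powers at the divisors of 96:
81^1 ≡ 81 (mod 194)
81^2 ≡ 159 (mod 194)
81^3 ≡ 75 (mod 194)
81^4 ≡ 61 (mod 194)
81^6 ≡ 193 (mod 194)
81^8 ≡ 35 (mod 194)
81^12 ≡ 1 (mod 194) ✓
Therefore the multiplicative order of 81 modulo 194 is 12.

12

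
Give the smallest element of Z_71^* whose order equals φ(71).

7

φ(71) = 71 − 1 = 70 = 2 · 5 · 7.
Test candidates g = 2, 3, … against the prime factors q ∈ {2, 5, 7} of φ(71): g is a generator iff g^(70/q) ≢ 1 for every such q.
g = 2: 2^35 ≡ 1 — hits 1, so not a primitive root.
g = 3: 3^35 ≡ 1 — hits 1, so not a primitive root.
g = 4: 4^35 ≡ 1 — hits 1, so not a primitive root.
g = 5: 5^35 ≡ 1 — hits 1, so not a primitive root.
g = 6: 6^35 ≡ 1 — hits 1, so not a primitive root.
g = 7: 7^35 ≡ 70; 7^14 ≡ 54; 7^10 ≡ 45 — none is 1, so 7 is a primitive root.
Hence the least primitive root of 71 is 7.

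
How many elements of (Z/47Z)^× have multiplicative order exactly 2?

1

φ(47) = 47 − 1 = 46 = 2 · 23.
In a cyclic group of order 46, there are φ(d) elements of order d for each divisor d of 46, and zero for non-divisors.
2 | 46, and φ(2) = 2 − 1 = 1.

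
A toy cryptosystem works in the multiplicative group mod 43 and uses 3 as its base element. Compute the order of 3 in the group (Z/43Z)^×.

42

The order of 3 must divide φ(43) = 43 − 1 = 42 = 2 · 3 · 7.
Divisors of 42: 1, 2, 3, 6, 7, 14, 21, 42.
Check 3^d mod 43 for each divisor in increasing order:
3^1 ≡ 3 (mod 43)
3^2 ≡ 9 (mod 43)
3^3 ≡ 27 (mod 43)
3^6 ≡ 41 (mod 43)
3^7 ≡ 37 (mod 43)
3^14 ≡ 36 (mod 43)
3^21 ≡ 42 (mod 43)
3^42 ≡ 1 (mod 43) ✓
The smallest such exponent is 42, so the order of 3 is 42.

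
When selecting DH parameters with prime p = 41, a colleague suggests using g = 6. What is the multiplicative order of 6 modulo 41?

The order of 6 must divide φ(41) = 41 − 1 = 40 = 2^3 · 5.
Divisors of 40: 1, 2, 4, 5, 8, 10, 20, 40.
Compute 6^d (mod 41) for the divisors d until we hit 1:
6^1 ≡ 6
6^2 ≡ 36
6^4 ≡ 25
6^5 ≡ 27
6^8 ≡ 10
6^10 ≡ 32
6^20 ≡ 40
6^40 ≡ 1
The smallest such exponent is 40, so the order of 6 is 40.

40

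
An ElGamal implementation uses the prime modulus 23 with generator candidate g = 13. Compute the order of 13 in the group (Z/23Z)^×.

11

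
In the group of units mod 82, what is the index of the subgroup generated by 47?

By Lagrange's theorem, ord_82(47) divides φ(82) = φ(2)·φ(41) = 1·40 = 40 = 2^3 · 5.
Divisors of 40: 1, 2, 4, 5, 8, 10, 20, 40.
Check 47^d mod 82 for each divisor in increasing order:
47^1 ≡ 47
47^2 ≡ 77
47^4 ≡ 25
47^5 ≡ 27
47^8 ≡ 51
47^10 ≡ 73
47^20 ≡ 81
47^40 ≡ 1
So ord_82(47) = 40, hence |⟨47⟩| = 40.
Index = |(Z/82Z)^×| / |⟨47⟩| = 40 / 40 = 1.

1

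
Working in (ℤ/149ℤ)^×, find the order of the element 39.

The order of 39 must divide φ(149) = 149 − 1 = 148 = 2^2 · 37.
Divisors of 148: 1, 2, 4, 37, 74, 148.
Evaluate successive powers at the divisors of 148:
39^1 ≡ 39 (mod 149)
39^2 ≡ 31 (mod 149)
39^4 ≡ 67 (mod 149)
39^37 ≡ 1 (mod 149) ✓
The smallest such exponent is 37, so the order of 39 is 37.

37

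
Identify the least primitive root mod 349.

φ(349) = 349 − 1 = 348 = 2^2 · 3 · 29.
Test candidates g = 2, 3, … against the prime factors q ∈ {2, 3, 29} of φ(349): g is a generator iff g^(348/q) ≢ 1 for every such q.
g = 2: 2^174 ≡ 348; 2^116 ≡ 226; 2^12 ≡ 257 — none is 1, so 2 is a primitive root.
So 2 is the smallest generator of (Z/349Z)^×.

2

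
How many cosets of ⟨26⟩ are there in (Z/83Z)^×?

By Lagrange's theorem, ord_83(26) divides φ(83) = 83 − 1 = 82 = 2 · 41.
Divisors of 82: 1, 2, 41, 82.
Check 26^d mod 83 for each divisor in increasing order:
26^1 ≡ 26 (mod 83)
26^2 ≡ 12 (mod 83)
26^41 ≡ 1 (mod 83) ✓
The order of 26 is 41, so the subgroup it generates has 41 elements.
Index = |(Z/83Z)^×| / |⟨26⟩| = 82 / 41 = 2.

2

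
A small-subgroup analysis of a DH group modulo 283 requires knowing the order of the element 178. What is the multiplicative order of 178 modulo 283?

ord(178) | φ(283) = 283 − 1 = 282 = 2 · 3 · 47.
Divisors of 282: 1, 2, 3, 6, 47, 94, 141, 282.
Evaluate successive powers at the divisors of 282:
178^1 ≡ 178 (mod 283)
178^2 ≡ 271 (mod 283)
178^3 ≡ 128 (mod 283)
178^6 ≡ 253 (mod 283)
178^47 ≡ 45 (mod 283)
178^94 ≡ 44 (mod 283)
178^141 ≡ 282 (mod 283)
178^282 ≡ 1 (mod 283) ✓
The smallest such exponent is 282, so the order of 178 is 282.

282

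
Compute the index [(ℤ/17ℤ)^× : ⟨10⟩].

Since 10 ∈ (Z/17Z)^×, its order divides φ(17) = 17 − 1 = 16 = 2^4.
Divisors of 16: 1, 2, 4, 8, 16.
Evaluate successive powers at the divisors of 16:
10^1 ≡ 10 (mod 17)
10^2 ≡ 15 (mod 17)
10^4 ≡ 4 (mod 17)
10^8 ≡ 16 (mod 17)
10^16 ≡ 1 (mod 17) ✓
So ord_17(10) = 16, hence |⟨10⟩| = 16.
[(Z/17Z)^× : ⟨10⟩] = 16/16 = 1.

1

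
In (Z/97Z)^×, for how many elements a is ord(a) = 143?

0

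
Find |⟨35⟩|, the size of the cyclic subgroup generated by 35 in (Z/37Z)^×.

By Lagrange's theorem, ord_37(35) divides φ(37) = 37 − 1 = 36 = 2^2 · 3^2.
Divisors of 36: 1, 2, 3, 4, 6, 9, 12, 18, 36.
Compute 35^d (mod 37) for the divisors d until we hit 1:
35^1 ≡ 35
35^2 ≡ 4
35^3 ≡ 29
35^4 ≡ 16
35^6 ≡ 27
35^9 ≡ 6
35^12 ≡ 26
35^18 ≡ 36
35^36 ≡ 1
Therefore the multiplicative order of 35 modulo 37 is 36.

36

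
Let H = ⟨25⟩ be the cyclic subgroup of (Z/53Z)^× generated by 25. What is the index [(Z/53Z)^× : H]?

By Lagrange's theorem, ord_53(25) divides φ(53) = 53 − 1 = 52 = 2^2 · 13.
Divisors of 52: 1, 2, 4, 13, 26, 52.
Evaluate successive powers at the divisors of 52:
25^1 ≡ 25
25^2 ≡ 42
25^4 ≡ 15
25^13 ≡ 52
25^26 ≡ 1
Thus |⟨25⟩| = ord(25) = 26.
[(Z/53Z)^× : ⟨25⟩] = 52/26 = 2.

2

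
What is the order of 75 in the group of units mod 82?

ord(75) | φ(82) = φ(2)·φ(41) = 1·40 = 40 = 2^3 · 5.
Divisors of 40: 1, 2, 4, 5, 8, 10, 20, 40.
Check 75^d mod 82 for each divisor in increasing order:
75^1 ≡ 75 (mod 82)
75^2 ≡ 49 (mod 82)
75^4 ≡ 23 (mod 82)
75^5 ≡ 3 (mod 82)
75^8 ≡ 37 (mod 82)
75^10 ≡ 9 (mod 82)
75^20 ≡ 81 (mod 82)
75^40 ≡ 1 (mod 82) ✓
The smallest such exponent is 40, so the order of 75 is 40.

40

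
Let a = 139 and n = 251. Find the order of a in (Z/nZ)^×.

The order of 139 must divide φ(251) = 251 − 1 = 250 = 2 · 5^3.
Divisors of 250: 1, 2, 5, 10, 25, 50, 125, 250.
Test each divisor d:
139^1 ≡ 139 (mod 251)
139^2 ≡ 245 (mod 251)
139^5 ≡ 235 (mod 251)
139^10 ≡ 5 (mod 251)
139^25 ≡ 102 (mod 251)
139^50 ≡ 113 (mod 251)
139^125 ≡ 250 (mod 251)
139^250 ≡ 1 (mod 251) ✓
So ord_251(139) = 250.

250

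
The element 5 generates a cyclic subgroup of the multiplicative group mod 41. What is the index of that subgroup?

The order of 5 must divide φ(41) = 41 − 1 = 40 = 2^3 · 5.
Divisors of 40: 1, 2, 4, 5, 8, 10, 20, 40.
Compute 5^d (mod 41) for the divisors d until we hit 1:
5^1 ≡ 5 (mod 41)
5^2 ≡ 25 (mod 41)
5^4 ≡ 10 (mod 41)
5^5 ≡ 9 (mod 41)
5^8 ≡ 18 (mod 41)
5^10 ≡ 40 (mod 41)
5^20 ≡ 1 (mod 41) ✓
So ord_41(5) = 20, hence |⟨5⟩| = 20.
The index is φ(41) / ord(5) = 40 / 20 = 2.

2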